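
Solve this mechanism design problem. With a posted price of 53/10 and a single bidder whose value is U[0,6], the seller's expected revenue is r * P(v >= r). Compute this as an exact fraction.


Step 1: Posted price r = 53/10, value support [0,6]
Step 2: P(v >= r) = (6 - 53/10)/6 = 7/60
Step 3: Expected revenue = r * P(v >= r) = 53/10 * 7/60
Step 4: Revenue = 371/600

371/600


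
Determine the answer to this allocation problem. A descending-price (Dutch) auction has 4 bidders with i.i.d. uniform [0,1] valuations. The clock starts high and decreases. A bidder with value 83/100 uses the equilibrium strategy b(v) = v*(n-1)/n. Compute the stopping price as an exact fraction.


Step 1: Dutch auctions are strategically equivalent to first-price auctions
Step 2: The equilibrium bid is b(v) = v*(n-1)/n
Step 3: b = 83/100 * 3/4
Step 4: b = 249/400

249/400


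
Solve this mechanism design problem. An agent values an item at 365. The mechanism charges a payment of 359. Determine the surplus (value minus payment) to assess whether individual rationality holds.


Step 1: Surplus = value - payment = 365 - 359 = 6
Step 2: IR is satisfied (surplus >= 0)

6


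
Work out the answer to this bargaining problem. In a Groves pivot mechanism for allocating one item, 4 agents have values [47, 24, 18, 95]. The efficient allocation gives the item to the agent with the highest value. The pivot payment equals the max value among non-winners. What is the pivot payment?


Step 1: The efficient winner is agent 3 with value 95
Step 2: Other agents' values: [47, 24, 18]
Step 3: Pivot payment = max(others) = 47
Step 4: The winner pays 47

47


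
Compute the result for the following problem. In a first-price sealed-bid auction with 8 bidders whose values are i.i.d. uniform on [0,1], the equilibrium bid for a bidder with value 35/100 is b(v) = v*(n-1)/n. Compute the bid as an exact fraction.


Step 1: The symmetric BNE bidding function is b(v) = v * (n-1) / n
Step 2: Substitute v = 7/20 and n = 8
Step 3: b = 7/20 * 7/8
Step 4: b = 49/160

49/160


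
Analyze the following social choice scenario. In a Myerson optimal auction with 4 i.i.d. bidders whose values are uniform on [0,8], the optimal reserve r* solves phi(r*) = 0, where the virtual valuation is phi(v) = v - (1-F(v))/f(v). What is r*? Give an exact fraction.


Step 1: For U[0,8], F(v) = v/8 and f(v) = 1/8
Step 2: phi(v) = v - (1 - v/8)/(1/8) = v - (8 - v) = 2v - 8
Step 3: Set phi(r*) = 0: 2r* - 8 = 0
Step 4: r* = 8/2 = 4 (the number of bidders n = 4 does not enter)

4


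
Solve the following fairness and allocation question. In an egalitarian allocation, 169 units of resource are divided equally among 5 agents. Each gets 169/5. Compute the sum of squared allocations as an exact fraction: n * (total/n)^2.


Step 1: Each agent's share = 169/5
Step 2: Square of each share = (169/5)^2 = 28561/25
Step 3: Sum of squares = 5 * 28561/25 = 28561/5

28561/5


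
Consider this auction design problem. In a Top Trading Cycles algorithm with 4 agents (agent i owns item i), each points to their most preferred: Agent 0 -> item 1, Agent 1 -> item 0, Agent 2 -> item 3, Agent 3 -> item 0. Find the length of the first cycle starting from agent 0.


Step 1: Trace the pointer graph from agent 0: 0 -> 1 -> 0
Step 2: A cycle is detected when we revisit agent 0
Step 3: The cycle is: 0 -> 1 -> 0
Step 4: Cycle length = 2

2


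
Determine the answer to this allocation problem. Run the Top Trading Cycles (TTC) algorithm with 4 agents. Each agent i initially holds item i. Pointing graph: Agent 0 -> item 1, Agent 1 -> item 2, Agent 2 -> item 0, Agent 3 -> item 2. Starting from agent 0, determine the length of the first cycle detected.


Step 1: Trace the pointer graph from agent 0: 0 -> 1 -> 2 -> 0
Step 2: A cycle is detected when we revisit agent 0
Step 3: The cycle is: 0 -> 1 -> 2 -> 0
Step 4: Cycle length = 3

3


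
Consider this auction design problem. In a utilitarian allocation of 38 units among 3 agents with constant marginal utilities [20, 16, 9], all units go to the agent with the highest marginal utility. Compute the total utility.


Step 1: The marginal utilities are [20, 16, 9]
Step 2: The highest marginal utility is 20
Step 3: All 38 units go to that agent
Step 4: Total utility = 20 * 38 = 760

760


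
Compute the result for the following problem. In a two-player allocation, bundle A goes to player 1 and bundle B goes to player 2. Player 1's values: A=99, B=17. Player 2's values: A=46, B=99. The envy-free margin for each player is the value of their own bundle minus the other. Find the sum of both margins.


Step 1: Player 1's margin = v1(A) - v1(B) = 99 - 17 = 82
Step 2: Player 2's margin = v2(B) - v2(A) = 99 - 46 = 53
Step 3: Total margin = 82 + 53 = 135

135


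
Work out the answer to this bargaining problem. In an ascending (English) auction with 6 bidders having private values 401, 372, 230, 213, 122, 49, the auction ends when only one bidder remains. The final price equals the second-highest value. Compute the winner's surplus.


Step 1: Identify the highest value: 401
Step 2: Identify the second-highest value: 372
Step 3: The final price = second-highest value = 372
Step 4: Surplus = 401 - 372 = 29

29


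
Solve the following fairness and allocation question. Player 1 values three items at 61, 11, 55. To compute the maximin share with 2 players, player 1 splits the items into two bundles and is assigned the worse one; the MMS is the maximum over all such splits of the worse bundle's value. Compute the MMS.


Step 1: Item values = 61, 11, 55
Step 2: Enumerate all 2-bundle partitions and take the smaller bundle:
  Partition 1: {61} vs {11,55} -> bundles 61, 66; min = 61
  Partition 2: {11} vs {61,55} -> bundles 11, 116; min = 11
  Partition 3: {55} vs {61,11} -> bundles 55, 72; min = 55
Step 3: MMS = max(61, 11, 55) = 61

61


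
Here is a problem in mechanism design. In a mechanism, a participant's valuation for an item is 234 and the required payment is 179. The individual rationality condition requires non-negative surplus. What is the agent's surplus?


Step 1: Surplus = value - payment = 234 - 179 = 55
Step 2: IR is satisfied (surplus >= 0)

55


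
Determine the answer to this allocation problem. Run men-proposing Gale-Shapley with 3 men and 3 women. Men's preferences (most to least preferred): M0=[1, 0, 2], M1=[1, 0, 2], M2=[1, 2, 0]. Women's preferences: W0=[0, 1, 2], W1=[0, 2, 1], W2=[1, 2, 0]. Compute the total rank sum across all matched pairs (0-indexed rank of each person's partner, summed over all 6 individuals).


Step 1: Run Gale-Shapley (men propose, women hold best offer):
  M0 proposes to W1; she accepts
  M1 proposes to W1; rejected
  M1 proposes to W0; she accepts
  M2 proposes to W1; rejected
  M2 proposes to W2; she accepts
Step 2: Final matching: W0-M1, W1-M0, W2-M2
Step 3: 0-indexed ranks (man's rank of his match, then woman's): 1 + 1 + 0 + 0 + 1 + 1
Step 4: Total rank sum = 4

4


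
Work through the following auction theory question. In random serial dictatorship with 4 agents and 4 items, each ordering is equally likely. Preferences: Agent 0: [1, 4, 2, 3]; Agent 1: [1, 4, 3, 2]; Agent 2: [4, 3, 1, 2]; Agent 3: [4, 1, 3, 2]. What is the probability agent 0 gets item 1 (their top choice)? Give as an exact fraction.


Step 1: Agent 0 wants item 1
Step 2: There are 24 possible orderings of agents
Step 3: In 11 orderings, agent 0 gets item 1
Step 4: Probability = 11/24

11/24


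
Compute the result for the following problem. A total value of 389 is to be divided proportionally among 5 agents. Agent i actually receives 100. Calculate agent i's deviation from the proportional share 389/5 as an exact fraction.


Step 1: Proportional share = 389/5
Step 2: Agent's actual allocation = 100
Step 3: Excess = 100 - 389/5 = 111/5

111/5


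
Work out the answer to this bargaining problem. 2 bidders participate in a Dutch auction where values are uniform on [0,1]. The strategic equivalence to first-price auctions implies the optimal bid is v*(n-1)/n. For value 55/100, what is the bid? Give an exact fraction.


Step 1: Dutch auctions are strategically equivalent to first-price auctions
Step 2: The equilibrium bid is b(v) = v*(n-1)/n
Step 3: b = 11/20 * 1/2
Step 4: b = 11/40

11/40


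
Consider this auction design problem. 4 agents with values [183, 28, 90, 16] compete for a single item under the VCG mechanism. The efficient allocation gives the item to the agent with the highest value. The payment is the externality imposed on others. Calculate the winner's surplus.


Step 1: The winner is the agent with the highest value: agent 0 with value 183
Step 2: Values of other agents: [28, 90, 16]
Step 3: VCG payment = max of others' values = 90
Step 4: Surplus = 183 - 90 = 93

93


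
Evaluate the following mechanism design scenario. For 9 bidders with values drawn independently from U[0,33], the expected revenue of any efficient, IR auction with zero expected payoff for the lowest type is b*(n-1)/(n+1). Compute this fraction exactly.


Step 1: By Revenue Equivalence, expected revenue = b*(n-1)/(n+1)
Step 2: Substituting n = 9, b = 33
Step 3: Revenue = 33*(9-1)/(9+1) = 33*8/10
Step 4: Revenue = 264/10 = 132/5

132/5


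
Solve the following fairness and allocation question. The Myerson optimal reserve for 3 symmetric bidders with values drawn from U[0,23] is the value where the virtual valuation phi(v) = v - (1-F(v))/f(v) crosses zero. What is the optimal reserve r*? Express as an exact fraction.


Step 1: For U[0,23], F(v) = v/23 and f(v) = 1/23
Step 2: phi(v) = v - (1 - v/23)/(1/23) = v - (23 - v) = 2v - 23
Step 3: Set phi(r*) = 0: 2r* - 23 = 0
Step 4: r* = 23/2 (the number of bidders n = 3 does not enter)

23/2


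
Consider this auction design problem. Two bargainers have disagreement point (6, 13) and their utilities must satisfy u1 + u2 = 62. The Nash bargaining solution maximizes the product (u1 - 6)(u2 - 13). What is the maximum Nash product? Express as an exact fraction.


Step 1: The Nash solution splits surplus symmetrically above the disagreement point
Step 2: u1 = (total + d1 - d2)/2 = (62 + 6 - 13)/2 = 55/2
Step 3: u2 = (total - d1 + d2)/2 = (62 - 6 + 13)/2 = 69/2
Step 4: Nash product = (55/2 - 6) * (69/2 - 13)
Step 5: = 43/2 * 43/2 = 1849/4

1849/4


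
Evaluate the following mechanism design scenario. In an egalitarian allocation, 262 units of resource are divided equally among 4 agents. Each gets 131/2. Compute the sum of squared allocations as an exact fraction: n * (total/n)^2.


Step 1: Each agent's share = 262/4 = 131/2
Step 2: Square of each share = (131/2)^2 = 17161/4
Step 3: Sum of squares = 4 * 17161/4 = 17161

17161


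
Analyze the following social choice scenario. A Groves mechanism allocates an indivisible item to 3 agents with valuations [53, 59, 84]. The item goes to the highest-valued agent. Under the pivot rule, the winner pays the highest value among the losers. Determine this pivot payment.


Step 1: The efficient winner is agent 2 with value 84
Step 2: Other agents' values: [53, 59]
Step 3: Pivot payment = max(others) = 59
Step 4: The winner pays 59

59


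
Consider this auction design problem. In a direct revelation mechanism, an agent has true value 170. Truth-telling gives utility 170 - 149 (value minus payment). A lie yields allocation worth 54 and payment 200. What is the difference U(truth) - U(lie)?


Step 1: U(truth) = value - payment = 170 - 149 = 21
Step 2: U(lie) = allocation - payment = 54 - 200 = -146
Step 3: IC gap = 21 - (-146) = 167

167


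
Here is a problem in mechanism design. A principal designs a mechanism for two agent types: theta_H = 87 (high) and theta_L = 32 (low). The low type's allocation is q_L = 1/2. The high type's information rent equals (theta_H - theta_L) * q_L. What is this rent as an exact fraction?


Step 1: theta_H - theta_L = 87 - 32 = 55
Step 2: Information rent = (theta_H - theta_L) * q_L
Step 3: = 55 * 1/2
Step 4: = 55/2

55/2


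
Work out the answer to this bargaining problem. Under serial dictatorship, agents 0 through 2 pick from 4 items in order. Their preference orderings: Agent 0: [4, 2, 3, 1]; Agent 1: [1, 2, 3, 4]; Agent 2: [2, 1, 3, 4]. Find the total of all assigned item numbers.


Step 1: Agent 0 picks item 4
Step 2: Agent 1 picks item 1
Step 3: Agent 2 picks item 2
Step 4: Sum = 4 + 1 + 2 = 7

7


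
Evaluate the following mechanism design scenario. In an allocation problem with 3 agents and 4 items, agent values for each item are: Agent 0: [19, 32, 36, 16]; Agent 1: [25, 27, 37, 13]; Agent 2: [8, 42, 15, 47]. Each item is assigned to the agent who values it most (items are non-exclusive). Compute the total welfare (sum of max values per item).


Step 1: For each item, find the maximum value among all agents.
Step 2: Item 0 -> Agent 1 (value 25)
Step 3: Item 1 -> Agent 2 (value 42)
Step 4: Item 2 -> Agent 1 (value 37)
Step 5: Item 3 -> Agent 2 (value 47)
Step 6: Total welfare = 25 + 42 + 37 + 47 = 151

151


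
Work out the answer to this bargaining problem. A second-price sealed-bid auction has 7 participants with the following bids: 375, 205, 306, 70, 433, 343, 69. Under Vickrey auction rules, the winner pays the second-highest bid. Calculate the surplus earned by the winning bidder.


Step 1: Sort bids in descending order: 433, 375, 343, 306, 205, 70, 69
Step 2: The winning bid is the highest: 433
Step 3: The payment equals the second-highest bid: 375
Step 4: Surplus = winner's bid - payment = 433 - 375 = 58

58


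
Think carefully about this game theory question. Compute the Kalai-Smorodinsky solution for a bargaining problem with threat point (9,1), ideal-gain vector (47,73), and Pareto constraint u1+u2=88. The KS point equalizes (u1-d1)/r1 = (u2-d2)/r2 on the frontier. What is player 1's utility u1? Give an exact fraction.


Step 1: At the KS point, (u1-d1)/r1 = (u2-d2)/r2 = t and u1+u2 = 88
Step 2: u1 = d1 + r1*t and u2 = d2 + r2*t, so (d1 + r1*t) + (d2 + r2*t) = 88
Step 3: t = (88 - 9 - 1)/(47 + 73) = 78/120 = 13/20
Step 4: u1 = d1 + r1*t = 9 + 47 * 13/20 = 791/20
Step 5: (Check: u2 = d2 + r2*t = 969/20; u1+u2 = 791/20 + 969/20 = 88, on the frontier.)

791/20


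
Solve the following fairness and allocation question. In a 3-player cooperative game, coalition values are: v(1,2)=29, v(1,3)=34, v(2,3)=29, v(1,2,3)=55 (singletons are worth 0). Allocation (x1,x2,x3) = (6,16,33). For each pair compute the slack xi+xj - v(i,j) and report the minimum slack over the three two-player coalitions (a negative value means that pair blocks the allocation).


Step 1: Slack for coalition (1,2): x1+x2 - v12 = 22 - 29 = -7
Step 2: Slack for coalition (1,3): x1+x3 - v13 = 39 - 34 = 5
Step 3: Slack for coalition (2,3): x2+x3 - v23 = 49 - 29 = 20
Step 4: Minimum slack = min(-7, 5, 20) = -7, attained by (1,2); coalition (1,2) can block (slack < 0), so the allocation is not in the core

-7


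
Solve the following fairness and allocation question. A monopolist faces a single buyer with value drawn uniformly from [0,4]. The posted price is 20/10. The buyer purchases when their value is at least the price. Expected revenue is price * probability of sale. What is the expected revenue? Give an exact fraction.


Step 1: Posted price r = 2, value support [0,4]
Step 2: P(v >= r) = (4 - 2)/4 = 1/2
Step 3: Expected revenue = r * P(v >= r) = 2 * 1/2
Step 4: Revenue = 1

1


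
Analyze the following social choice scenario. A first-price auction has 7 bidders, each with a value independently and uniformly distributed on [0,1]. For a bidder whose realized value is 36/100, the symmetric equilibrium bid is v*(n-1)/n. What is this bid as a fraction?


Step 1: The symmetric BNE bidding function is b(v) = v * (n-1) / n
Step 2: Substitute v = 9/25 and n = 7
Step 3: b = 9/25 * 6/7
Step 4: b = 54/175

54/175


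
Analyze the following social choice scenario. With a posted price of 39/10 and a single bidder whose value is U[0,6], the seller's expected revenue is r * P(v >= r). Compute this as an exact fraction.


Step 1: Posted price r = 39/10, value support [0,6]
Step 2: P(v >= r) = (6 - 39/10)/6 = 7/20
Step 3: Expected revenue = r * P(v >= r) = 39/10 * 7/20
Step 4: Revenue = 273/200

273/200


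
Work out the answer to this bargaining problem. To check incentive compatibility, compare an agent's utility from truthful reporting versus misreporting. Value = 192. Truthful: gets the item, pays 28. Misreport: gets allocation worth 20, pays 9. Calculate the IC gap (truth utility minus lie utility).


Step 1: U(truth) = value - payment = 192 - 28 = 164
Step 2: U(lie) = allocation - payment = 20 - 9 = 11
Step 3: IC gap = 164 - 11 = 153

153


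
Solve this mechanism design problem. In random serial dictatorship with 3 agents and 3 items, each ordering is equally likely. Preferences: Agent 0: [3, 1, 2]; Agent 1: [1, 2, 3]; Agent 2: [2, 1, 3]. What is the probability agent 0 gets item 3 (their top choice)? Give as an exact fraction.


Step 1: Agent 0 wants item 3
Step 2: There are 6 possible orderings of agents
Step 3: In 6 orderings, agent 0 gets item 3
Step 4: Probability = 6/6 = 1

1


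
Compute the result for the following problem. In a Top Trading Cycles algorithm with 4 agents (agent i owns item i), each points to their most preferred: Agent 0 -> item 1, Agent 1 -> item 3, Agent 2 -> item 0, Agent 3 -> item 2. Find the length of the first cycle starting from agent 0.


Step 1: Trace the pointer graph from agent 0: 0 -> 1 -> 3 -> 2 -> 0
Step 2: A cycle is detected when we revisit agent 0
Step 3: The cycle is: 0 -> 1 -> 3 -> 2 -> 0
Step 4: Cycle length = 4

4


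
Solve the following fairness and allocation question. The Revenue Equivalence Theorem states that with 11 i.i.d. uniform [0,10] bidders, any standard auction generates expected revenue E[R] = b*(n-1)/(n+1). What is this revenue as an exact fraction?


Step 1: By Revenue Equivalence, expected revenue = b*(n-1)/(n+1)
Step 2: Substituting n = 11, b = 10
Step 3: Revenue = 10*(11-1)/(11+1) = 10*10/12
Step 4: Revenue = 100/12 = 25/3

25/3


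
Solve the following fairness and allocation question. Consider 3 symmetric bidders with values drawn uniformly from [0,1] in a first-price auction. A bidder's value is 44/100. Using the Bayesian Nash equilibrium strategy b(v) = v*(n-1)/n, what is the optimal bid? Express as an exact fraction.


Step 1: The symmetric BNE bidding function is b(v) = v * (n-1) / n
Step 2: Substitute v = 11/25 and n = 3
Step 3: b = 11/25 * 2/3
Step 4: b = 22/75

22/75


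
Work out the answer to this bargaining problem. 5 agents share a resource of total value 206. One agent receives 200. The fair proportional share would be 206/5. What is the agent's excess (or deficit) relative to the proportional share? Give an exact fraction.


Step 1: Proportional share = 206/5
Step 2: Agent's actual allocation = 200
Step 3: Excess = 200 - 206/5 = 794/5

794/5


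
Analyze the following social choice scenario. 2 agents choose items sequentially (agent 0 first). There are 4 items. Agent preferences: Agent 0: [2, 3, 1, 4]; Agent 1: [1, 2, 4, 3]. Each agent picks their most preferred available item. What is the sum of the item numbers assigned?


Step 1: Agent 0 picks item 2
Step 2: Agent 1 picks item 1
Step 3: Sum = 2 + 1 = 3

3


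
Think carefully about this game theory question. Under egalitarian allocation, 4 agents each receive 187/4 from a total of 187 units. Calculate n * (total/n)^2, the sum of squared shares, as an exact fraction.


Step 1: Each agent's share = 187/4
Step 2: Square of each share = (187/4)^2 = 34969/16
Step 3: Sum of squares = 4 * 34969/16 = 34969/4

34969/4


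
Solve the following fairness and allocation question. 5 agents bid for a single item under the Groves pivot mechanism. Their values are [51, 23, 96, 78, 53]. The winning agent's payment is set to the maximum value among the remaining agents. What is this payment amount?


Step 1: The efficient winner is agent 2 with value 96
Step 2: Other agents' values: [51, 23, 78, 53]
Step 3: Pivot payment = max(others) = 78
Step 4: The winner pays 78

78


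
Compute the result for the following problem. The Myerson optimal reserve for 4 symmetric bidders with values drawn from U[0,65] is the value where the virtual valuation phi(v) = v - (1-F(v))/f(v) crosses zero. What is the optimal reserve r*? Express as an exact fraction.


Step 1: For U[0,65], F(v) = v/65 and f(v) = 1/65
Step 2: phi(v) = v - (1 - v/65)/(1/65) = v - (65 - v) = 2v - 65
Step 3: Set phi(r*) = 0: 2r* - 65 = 0
Step 4: r* = 65/2 (the number of bidders n = 4 does not enter)

65/2


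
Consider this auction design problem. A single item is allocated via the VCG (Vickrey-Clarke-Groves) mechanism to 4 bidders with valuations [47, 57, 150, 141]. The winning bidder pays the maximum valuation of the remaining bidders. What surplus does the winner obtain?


Step 1: The winner is the agent with the highest value: agent 2 with value 150
Step 2: Values of other agents: [47, 57, 141]
Step 3: VCG payment = max of others' values = 141
Step 4: Surplus = 150 - 141 = 9

9


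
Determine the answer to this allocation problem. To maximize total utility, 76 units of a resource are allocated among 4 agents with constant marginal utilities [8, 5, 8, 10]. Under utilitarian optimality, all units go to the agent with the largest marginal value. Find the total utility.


Step 1: The marginal utilities are [8, 5, 8, 10]
Step 2: The highest marginal utility is 10
Step 3: All 76 units go to that agent
Step 4: Total utility = 10 * 76 = 760

760


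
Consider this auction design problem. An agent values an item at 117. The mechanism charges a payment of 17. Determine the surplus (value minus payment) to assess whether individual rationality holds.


Step 1: Surplus = value - payment = 117 - 17 = 100
Step 2: IR is satisfied (surplus >= 0)

100


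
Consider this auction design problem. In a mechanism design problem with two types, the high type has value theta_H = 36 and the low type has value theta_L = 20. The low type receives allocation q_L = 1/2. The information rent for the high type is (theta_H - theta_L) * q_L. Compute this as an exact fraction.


Step 1: theta_H - theta_L = 36 - 20 = 16
Step 2: Information rent = (theta_H - theta_L) * q_L
Step 3: = 16 * 1/2
Step 4: = 8

8


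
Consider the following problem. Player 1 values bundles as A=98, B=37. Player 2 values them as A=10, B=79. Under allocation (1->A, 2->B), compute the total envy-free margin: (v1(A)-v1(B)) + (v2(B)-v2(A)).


Step 1: Player 1's margin = v1(A) - v1(B) = 98 - 37 = 61
Step 2: Player 2's margin = v2(B) - v2(A) = 79 - 10 = 69
Step 3: Total margin = 61 + 69 = 130

130


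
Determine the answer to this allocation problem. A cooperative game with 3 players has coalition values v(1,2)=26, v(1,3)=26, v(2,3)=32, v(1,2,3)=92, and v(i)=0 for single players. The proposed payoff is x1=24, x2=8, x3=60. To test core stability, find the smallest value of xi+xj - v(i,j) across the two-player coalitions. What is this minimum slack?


Step 1: Slack for coalition (1,2): x1+x2 - v12 = 32 - 26 = 6
Step 2: Slack for coalition (1,3): x1+x3 - v13 = 84 - 26 = 58
Step 3: Slack for coalition (2,3): x2+x3 - v23 = 68 - 32 = 36
Step 4: Minimum slack = min(6, 58, 36) = 6, attained by (1,2); no pair can gain by deviating, so the allocation is in the core

6


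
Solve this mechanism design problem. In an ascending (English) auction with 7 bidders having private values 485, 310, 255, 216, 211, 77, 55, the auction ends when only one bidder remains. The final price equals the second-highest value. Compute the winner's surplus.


Step 1: Identify the highest value: 485
Step 2: Identify the second-highest value: 310
Step 3: The final price = second-highest value = 310
Step 4: Surplus = 485 - 310 = 175

175


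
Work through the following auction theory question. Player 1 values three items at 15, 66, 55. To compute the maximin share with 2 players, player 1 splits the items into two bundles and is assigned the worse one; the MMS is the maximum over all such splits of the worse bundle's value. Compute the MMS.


Step 1: Item values = 15, 66, 55
Step 2: Enumerate all 2-bundle partitions and take the smaller bundle:
  Partition 1: {15} vs {66,55} -> bundles 15, 121; min = 15
  Partition 2: {66} vs {15,55} -> bundles 66, 70; min = 66
  Partition 3: {55} vs {15,66} -> bundles 55, 81; min = 55
Step 3: MMS = max(15, 66, 55) = 66

66


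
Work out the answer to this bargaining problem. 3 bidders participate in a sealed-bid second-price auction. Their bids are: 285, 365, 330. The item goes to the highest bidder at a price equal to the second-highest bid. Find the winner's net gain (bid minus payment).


Step 1: Sort bids in descending order: 365, 330, 285
Step 2: The winning bid is the highest: 365
Step 3: The payment equals the second-highest bid: 330
Step 4: Surplus = winner's bid - payment = 365 - 330 = 35

35


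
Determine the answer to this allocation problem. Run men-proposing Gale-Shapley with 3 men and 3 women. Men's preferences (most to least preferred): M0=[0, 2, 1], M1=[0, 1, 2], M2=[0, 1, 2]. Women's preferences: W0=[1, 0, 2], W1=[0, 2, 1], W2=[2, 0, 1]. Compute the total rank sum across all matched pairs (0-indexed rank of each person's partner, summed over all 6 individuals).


Step 1: Run Gale-Shapley (men propose, women hold best offer):
  M0 proposes to W0; she accepts
  M1 proposes to W0; she switches from M0
  M2 proposes to W0; rejected
  M2 proposes to W1; she accepts
  M0 proposes to W2; she accepts
Step 2: Final matching: W0-M1, W1-M2, W2-M0
Step 3: 0-indexed ranks (man's rank of his match, then woman's): 0 + 0 + 1 + 1 + 1 + 1
Step 4: Total rank sum = 4

4


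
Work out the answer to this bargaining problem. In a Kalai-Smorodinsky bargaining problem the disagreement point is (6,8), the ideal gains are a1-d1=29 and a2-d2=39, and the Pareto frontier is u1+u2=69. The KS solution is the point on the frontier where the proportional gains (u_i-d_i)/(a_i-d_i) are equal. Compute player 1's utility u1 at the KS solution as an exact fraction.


Step 1: At the KS point, (u1-d1)/r1 = (u2-d2)/r2 = t and u1+u2 = 69
Step 2: u1 = d1 + r1*t and u2 = d2 + r2*t, so (d1 + r1*t) + (d2 + r2*t) = 69
Step 3: t = (69 - 6 - 8)/(29 + 39) = 55/68
Step 4: u1 = d1 + r1*t = 6 + 29 * 55/68 = 2003/68
Step 5: (Check: u2 = d2 + r2*t = 2689/68; u1+u2 = 2003/68 + 2689/68 = 69, on the frontier.)

2003/68


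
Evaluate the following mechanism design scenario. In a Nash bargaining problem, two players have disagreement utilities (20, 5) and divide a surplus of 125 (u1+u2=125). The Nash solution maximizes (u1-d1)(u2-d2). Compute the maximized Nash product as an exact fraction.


Step 1: The Nash solution splits surplus symmetrically above the disagreement point
Step 2: u1 = (total + d1 - d2)/2 = (125 + 20 - 5)/2 = 70
Step 3: u2 = (total - d1 + d2)/2 = (125 - 20 + 5)/2 = 55
Step 4: Nash product = (70 - 20) * (55 - 5)
Step 5: = 50 * 50 = 2500

2500


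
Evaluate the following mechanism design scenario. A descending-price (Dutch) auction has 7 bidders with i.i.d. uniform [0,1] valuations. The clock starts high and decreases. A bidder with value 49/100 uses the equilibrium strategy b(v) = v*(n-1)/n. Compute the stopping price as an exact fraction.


Step 1: Dutch auctions are strategically equivalent to first-price auctions
Step 2: The equilibrium bid is b(v) = v*(n-1)/n
Step 3: b = 49/100 * 6/7
Step 4: b = 21/50

21/50


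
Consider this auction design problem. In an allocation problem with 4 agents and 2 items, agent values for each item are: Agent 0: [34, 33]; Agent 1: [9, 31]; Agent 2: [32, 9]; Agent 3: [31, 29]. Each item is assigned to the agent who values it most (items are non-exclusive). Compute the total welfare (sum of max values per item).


Step 1: For each item, find the maximum value among all agents.
Step 2: Item 0 -> Agent 0 (value 34)
Step 3: Item 1 -> Agent 0 (value 33)
Step 4: Total welfare = 34 + 33 = 67

67


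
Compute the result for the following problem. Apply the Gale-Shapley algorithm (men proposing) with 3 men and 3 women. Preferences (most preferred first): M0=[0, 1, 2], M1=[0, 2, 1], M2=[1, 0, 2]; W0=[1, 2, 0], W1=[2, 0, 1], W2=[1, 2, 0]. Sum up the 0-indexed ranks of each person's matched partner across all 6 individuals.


Step 1: Run Gale-Shapley (men propose, women hold best offer):
  M0 proposes to W0; she accepts
  M1 proposes to W0; she switches from M0
  M2 proposes to W1; she accepts
  M0 proposes to W1; rejected
  M0 proposes to W2; she accepts
Step 2: Final matching: W0-M1, W1-M2, W2-M0
Step 3: 0-indexed ranks (man's rank of his match, then woman's): 0 + 0 + 0 + 0 + 2 + 2
Step 4: Total rank sum = 4

4


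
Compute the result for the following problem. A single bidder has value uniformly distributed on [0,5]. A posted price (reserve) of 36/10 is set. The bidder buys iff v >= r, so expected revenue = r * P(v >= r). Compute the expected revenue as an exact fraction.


Step 1: Posted price r = 18/5, value support [0,5]
Step 2: P(v >= r) = (5 - 18/5)/5 = 7/25
Step 3: Expected revenue = r * P(v >= r) = 18/5 * 7/25
Step 4: Revenue = 126/125

126/125


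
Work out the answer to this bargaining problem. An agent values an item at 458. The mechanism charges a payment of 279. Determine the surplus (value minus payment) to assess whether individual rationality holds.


Step 1: Surplus = value - payment = 458 - 279 = 179
Step 2: IR is satisfied (surplus >= 0)

179


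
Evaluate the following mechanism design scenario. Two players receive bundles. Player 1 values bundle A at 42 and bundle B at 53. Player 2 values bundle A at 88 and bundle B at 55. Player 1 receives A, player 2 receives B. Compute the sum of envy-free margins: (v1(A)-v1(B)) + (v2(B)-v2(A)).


Step 1: Player 1's margin = v1(A) - v1(B) = 42 - 53 = -11
Step 2: Player 2's margin = v2(B) - v2(A) = 55 - 88 = -33
Step 3: Total margin = -11 + -33 = -44

-44


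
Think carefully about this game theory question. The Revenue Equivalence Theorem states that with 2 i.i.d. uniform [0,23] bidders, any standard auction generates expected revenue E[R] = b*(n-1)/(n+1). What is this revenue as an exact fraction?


Step 1: By Revenue Equivalence, expected revenue = b*(n-1)/(n+1)
Step 2: Substituting n = 2, b = 23
Step 3: Revenue = 23*(2-1)/(2+1) = 23*1/3
Step 4: Revenue = 23/3

23/3


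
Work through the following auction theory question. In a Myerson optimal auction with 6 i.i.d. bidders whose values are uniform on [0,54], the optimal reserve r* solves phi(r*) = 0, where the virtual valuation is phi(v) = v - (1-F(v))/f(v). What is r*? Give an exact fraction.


Step 1: For U[0,54], F(v) = v/54 and f(v) = 1/54
Step 2: phi(v) = v - (1 - v/54)/(1/54) = v - (54 - v) = 2v - 54
Step 3: Set phi(r*) = 0: 2r* - 54 = 0
Step 4: r* = 54/2 = 27 (the number of bidders n = 6 does not enter)

27


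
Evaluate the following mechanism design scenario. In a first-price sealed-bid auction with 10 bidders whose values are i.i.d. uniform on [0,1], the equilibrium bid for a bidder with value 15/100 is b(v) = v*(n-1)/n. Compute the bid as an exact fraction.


Step 1: The symmetric BNE bidding function is b(v) = v * (n-1) / n
Step 2: Substitute v = 3/20 and n = 10
Step 3: b = 3/20 * 9/10
Step 4: b = 27/200

27/200


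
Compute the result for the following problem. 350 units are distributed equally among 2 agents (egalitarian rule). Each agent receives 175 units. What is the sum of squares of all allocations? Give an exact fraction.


Step 1: Each agent's share = 350/2 = 175
Step 2: Square of each share = (175)^2 = 30625
Step 3: Sum of squares = 2 * 30625 = 61250

61250


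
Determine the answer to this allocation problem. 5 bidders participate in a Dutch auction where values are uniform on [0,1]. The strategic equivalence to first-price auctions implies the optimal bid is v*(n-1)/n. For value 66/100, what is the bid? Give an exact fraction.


Step 1: Dutch auctions are strategically equivalent to first-price auctions
Step 2: The equilibrium bid is b(v) = v*(n-1)/n
Step 3: b = 33/50 * 4/5
Step 4: b = 66/125

66/125


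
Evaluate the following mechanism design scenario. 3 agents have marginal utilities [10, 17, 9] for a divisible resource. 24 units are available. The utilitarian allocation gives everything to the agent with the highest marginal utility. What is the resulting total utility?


Step 1: The marginal utilities are [10, 17, 9]
Step 2: The highest marginal utility is 17
Step 3: All 24 units go to that agent
Step 4: Total utility = 17 * 24 = 408

408


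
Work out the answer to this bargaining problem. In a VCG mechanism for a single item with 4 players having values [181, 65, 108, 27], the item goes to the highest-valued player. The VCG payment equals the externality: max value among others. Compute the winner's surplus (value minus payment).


Step 1: The winner is the agent with the highest value: agent 0 with value 181
Step 2: Values of other agents: [65, 108, 27]
Step 3: VCG payment = max of others' values = 108
Step 4: Surplus = 181 - 108 = 73

73


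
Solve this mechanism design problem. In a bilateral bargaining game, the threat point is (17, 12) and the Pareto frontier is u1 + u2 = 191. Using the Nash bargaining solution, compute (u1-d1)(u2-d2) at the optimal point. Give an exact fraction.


Step 1: The Nash solution splits surplus symmetrically above the disagreement point
Step 2: u1 = (total + d1 - d2)/2 = (191 + 17 - 12)/2 = 98
Step 3: u2 = (total - d1 + d2)/2 = (191 - 17 + 12)/2 = 93
Step 4: Nash product = (98 - 17) * (93 - 12)
Step 5: = 81 * 81 = 6561

6561


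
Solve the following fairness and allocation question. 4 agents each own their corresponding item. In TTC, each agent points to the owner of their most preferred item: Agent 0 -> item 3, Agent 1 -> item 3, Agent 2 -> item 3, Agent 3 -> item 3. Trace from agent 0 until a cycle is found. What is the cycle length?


Step 1: Trace the pointer graph from agent 0: 0 -> 3 -> 3
Step 2: A cycle is detected when we revisit agent 3
Step 3: The cycle is: 3 -> 3
Step 4: Cycle length = 1

1


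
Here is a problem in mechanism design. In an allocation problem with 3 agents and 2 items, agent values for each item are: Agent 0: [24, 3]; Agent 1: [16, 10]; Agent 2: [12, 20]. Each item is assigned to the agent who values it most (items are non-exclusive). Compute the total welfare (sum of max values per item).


Step 1: For each item, find the maximum value among all agents.
Step 2: Item 0 -> Agent 0 (value 24)
Step 3: Item 1 -> Agent 2 (value 20)
Step 4: Total welfare = 24 + 20 = 44

44


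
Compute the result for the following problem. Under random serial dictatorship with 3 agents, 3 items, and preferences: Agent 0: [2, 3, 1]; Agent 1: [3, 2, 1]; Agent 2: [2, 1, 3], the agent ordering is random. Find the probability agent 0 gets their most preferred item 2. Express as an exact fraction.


Step 1: Agent 0 wants item 2
Step 2: There are 6 possible orderings of agents
Step 3: In 3 orderings, agent 0 gets item 2
Step 4: Probability = 3/6 = 1/2

1/2


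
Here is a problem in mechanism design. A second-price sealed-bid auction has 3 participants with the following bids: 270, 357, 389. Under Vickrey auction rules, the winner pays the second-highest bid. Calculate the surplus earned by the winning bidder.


Step 1: Sort bids in descending order: 389, 357, 270
Step 2: The winning bid is the highest: 389
Step 3: The payment equals the second-highest bid: 357
Step 4: Surplus = winner's bid - payment = 389 - 357 = 32

32


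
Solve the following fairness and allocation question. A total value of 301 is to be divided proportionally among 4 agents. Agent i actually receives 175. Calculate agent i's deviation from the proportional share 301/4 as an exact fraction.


Step 1: Proportional share = 301/4
Step 2: Agent's actual allocation = 175
Step 3: Excess = 175 - 301/4 = 399/4

399/4


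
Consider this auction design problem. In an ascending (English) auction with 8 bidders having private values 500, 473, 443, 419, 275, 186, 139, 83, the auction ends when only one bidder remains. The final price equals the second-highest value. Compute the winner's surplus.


Step 1: Identify the highest value: 500
Step 2: Identify the second-highest value: 473
Step 3: The final price = second-highest value = 473
Step 4: Surplus = 500 - 473 = 27

27


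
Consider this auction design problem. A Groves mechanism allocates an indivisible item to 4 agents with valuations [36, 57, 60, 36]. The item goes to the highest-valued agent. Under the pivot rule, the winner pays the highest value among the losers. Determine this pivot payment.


Step 1: The efficient winner is agent 2 with value 60
Step 2: Other agents' values: [36, 57, 36]
Step 3: Pivot payment = max(others) = 57
Step 4: The winner pays 57

57


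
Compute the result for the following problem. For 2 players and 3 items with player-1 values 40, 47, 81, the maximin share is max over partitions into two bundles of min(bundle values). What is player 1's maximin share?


Step 1: Item values = 40, 47, 81
Step 2: Enumerate all 2-bundle partitions and take the smaller bundle:
  Partition 1: {40} vs {47,81} -> bundles 40, 128; min = 40
  Partition 2: {47} vs {40,81} -> bundles 47, 121; min = 47
  Partition 3: {81} vs {40,47} -> bundles 81, 87; min = 81
Step 3: MMS = max(40, 47, 81) = 81

81


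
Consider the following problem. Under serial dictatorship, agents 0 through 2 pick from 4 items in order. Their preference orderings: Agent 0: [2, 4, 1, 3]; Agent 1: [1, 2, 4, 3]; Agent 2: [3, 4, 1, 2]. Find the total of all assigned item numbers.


Step 1: Agent 0 picks item 2
Step 2: Agent 1 picks item 1
Step 3: Agent 2 picks item 3
Step 4: Sum = 2 + 1 + 3 = 6

6


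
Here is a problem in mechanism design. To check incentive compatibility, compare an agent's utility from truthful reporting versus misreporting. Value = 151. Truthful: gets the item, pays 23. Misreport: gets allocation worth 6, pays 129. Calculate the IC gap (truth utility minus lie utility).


Step 1: U(truth) = value - payment = 151 - 23 = 128
Step 2: U(lie) = allocation - payment = 6 - 129 = -123
Step 3: IC gap = 128 - (-123) = 251

251


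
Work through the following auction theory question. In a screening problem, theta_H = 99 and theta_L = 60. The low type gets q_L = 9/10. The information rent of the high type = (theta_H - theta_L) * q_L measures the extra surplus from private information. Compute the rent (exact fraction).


Step 1: theta_H - theta_L = 99 - 60 = 39
Step 2: Information rent = (theta_H - theta_L) * q_L
Step 3: = 39 * 9/10
Step 4: = 351/10

351/10


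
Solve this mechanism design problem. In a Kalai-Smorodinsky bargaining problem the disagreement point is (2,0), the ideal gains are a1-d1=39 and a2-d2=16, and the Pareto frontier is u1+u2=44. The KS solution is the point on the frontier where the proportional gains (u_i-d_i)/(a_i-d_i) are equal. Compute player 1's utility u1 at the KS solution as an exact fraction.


Step 1: At the KS point, (u1-d1)/r1 = (u2-d2)/r2 = t and u1+u2 = 44
Step 2: u1 = d1 + r1*t and u2 = d2 + r2*t, so (d1 + r1*t) + (d2 + r2*t) = 44
Step 3: t = (44 - 2 - 0)/(39 + 16) = 42/55
Step 4: u1 = d1 + r1*t = 2 + 39 * 42/55 = 1748/55
Step 5: (Check: u2 = d2 + r2*t = 672/55; u1+u2 = 1748/55 + 672/55 = 44, on the frontier.)

1748/55


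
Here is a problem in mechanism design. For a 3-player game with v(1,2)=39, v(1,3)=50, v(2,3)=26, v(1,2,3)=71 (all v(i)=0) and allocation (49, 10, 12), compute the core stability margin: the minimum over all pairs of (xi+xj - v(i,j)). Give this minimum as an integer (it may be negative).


Step 1: Slack for coalition (1,2): x1+x2 - v12 = 59 - 39 = 20
Step 2: Slack for coalition (1,3): x1+x3 - v13 = 61 - 50 = 11
Step 3: Slack for coalition (2,3): x2+x3 - v23 = 22 - 26 = -4
Step 4: Minimum slack = min(20, 11, -4) = -4, attained by (2,3); coalition (2,3) can block (slack < 0), so the allocation is not in the core

-4
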